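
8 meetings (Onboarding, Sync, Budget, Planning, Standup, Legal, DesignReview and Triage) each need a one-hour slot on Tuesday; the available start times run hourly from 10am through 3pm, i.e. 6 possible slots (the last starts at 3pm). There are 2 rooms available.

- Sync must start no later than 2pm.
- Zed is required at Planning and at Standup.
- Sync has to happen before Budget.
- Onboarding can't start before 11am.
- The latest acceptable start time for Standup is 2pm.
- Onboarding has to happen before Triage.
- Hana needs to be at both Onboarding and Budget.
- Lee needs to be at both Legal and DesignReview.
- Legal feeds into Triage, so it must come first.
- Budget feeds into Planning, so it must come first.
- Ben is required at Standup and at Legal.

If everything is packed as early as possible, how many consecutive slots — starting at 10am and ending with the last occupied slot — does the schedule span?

The precedence chain requires at least 3 distinct slots.
With at most 2 per slot and 8 meetings, at least 4 slots are needed.
4 works (last occupied slot: 1pm): for example DesignReview in 1pm; Sync in 10am; Legal in 10am; Budget in 12pm; Triage in 12pm; Onboarding in 11am; Planning in 1pm; Standup in 11am.

4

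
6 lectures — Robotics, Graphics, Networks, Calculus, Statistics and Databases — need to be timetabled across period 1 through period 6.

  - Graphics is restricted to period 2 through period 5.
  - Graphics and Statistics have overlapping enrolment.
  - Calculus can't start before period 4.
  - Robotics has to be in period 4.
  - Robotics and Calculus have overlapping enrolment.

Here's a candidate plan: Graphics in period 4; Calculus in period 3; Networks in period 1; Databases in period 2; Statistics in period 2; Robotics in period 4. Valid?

Robotics has to be in period 4 — holds.
Graphics and Statistics have overlapping enrolment — holds.
Robotics and Calculus have overlapping enrolment — holds.
Graphics is restricted to period 2 through period 5 — holds.
Calculus can't start before period 4 — violated.

No — it violates: Calculus can't start before period 4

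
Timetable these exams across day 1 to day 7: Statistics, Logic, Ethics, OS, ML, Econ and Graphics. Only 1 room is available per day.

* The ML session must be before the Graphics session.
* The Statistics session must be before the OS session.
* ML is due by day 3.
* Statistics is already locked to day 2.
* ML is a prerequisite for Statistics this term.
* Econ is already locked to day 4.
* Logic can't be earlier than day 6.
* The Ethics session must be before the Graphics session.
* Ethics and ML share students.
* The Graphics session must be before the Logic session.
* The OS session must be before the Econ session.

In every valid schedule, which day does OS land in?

Statistics is fixed at day 2 and must come before OS, so OS is at least day 3.
Econ is fixed at day 4 and must come after OS, so OS is at most day 3.
So OS must be day 3.

day 3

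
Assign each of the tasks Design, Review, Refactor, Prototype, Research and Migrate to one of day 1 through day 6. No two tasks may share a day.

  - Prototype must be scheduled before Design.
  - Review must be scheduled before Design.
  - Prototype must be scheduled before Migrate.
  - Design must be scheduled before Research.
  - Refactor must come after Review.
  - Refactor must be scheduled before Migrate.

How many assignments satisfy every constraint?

15

Splitting on Design: it can be day 3 (6), day 4 (6), day 5 (3). Listing each branch's schedules as (Review, Refactor, Prototype, Research, Migrate) by day number:
Design=day 3: (1,4,2,5,6) (1,4,2,6,5) (1,5,2,4,6) (2,4,1,5,6) (2,4,1,6,5) (2,5,1,4,6) — 6.
Design=day 4: (1,2,3,5,6) (1,2,3,6,5) (1,3,2,5,6) (1,3,2,6,5) (2,3,1,5,6) (2,3,1,6,5) — 6.
Design=day 5: (1,2,3,6,4) (1,3,2,6,4) (2,3,1,6,4) — 3.
Summing: 6 + 6 + 3 = 15.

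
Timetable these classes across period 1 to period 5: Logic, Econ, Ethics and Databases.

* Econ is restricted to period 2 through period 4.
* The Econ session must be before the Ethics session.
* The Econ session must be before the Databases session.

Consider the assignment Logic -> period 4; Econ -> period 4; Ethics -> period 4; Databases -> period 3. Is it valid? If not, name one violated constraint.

The Econ session must be before the Ethics session — violated.
Econ is restricted to period 2 through period 4 — holds.
The Econ session must be before the Databases session — violated.

No. The Econ session must be before the Databases session is not satisfied.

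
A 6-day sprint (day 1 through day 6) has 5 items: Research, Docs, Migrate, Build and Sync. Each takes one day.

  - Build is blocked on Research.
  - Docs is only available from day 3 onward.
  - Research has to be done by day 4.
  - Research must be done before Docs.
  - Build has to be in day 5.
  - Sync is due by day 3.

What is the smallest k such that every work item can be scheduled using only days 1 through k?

The precedence chain requires at least 2 distinct days.
Build can't be placed before day 5, so the schedule must run through at least day 5.
5 works (last occupied day: day 5): for example Research in day 1; Build in day 5; Docs in day 3; Migrate in day 1; Sync in day 1.

5 days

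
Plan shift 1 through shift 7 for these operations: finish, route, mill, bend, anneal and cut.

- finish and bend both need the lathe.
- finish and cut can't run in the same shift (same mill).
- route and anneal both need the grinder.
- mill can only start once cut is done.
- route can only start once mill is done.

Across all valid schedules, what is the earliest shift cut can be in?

shift 1

Downstream work caps cut at shift 5.
cut at shift 1 is achievable: finish in shift 2; anneal in shift 1; cut in shift 1; mill in shift 2; route in shift 3; bend in shift 1.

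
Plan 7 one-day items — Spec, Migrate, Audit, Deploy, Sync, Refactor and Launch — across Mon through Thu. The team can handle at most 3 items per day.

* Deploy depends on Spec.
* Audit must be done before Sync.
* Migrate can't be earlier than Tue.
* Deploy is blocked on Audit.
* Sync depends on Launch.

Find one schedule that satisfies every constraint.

Audit=Mon; Deploy=Tue; Refactor=Wed; Spec=Mon; Sync=Tue; Launch=Mon; Migrate=Tue

Checking: Launch(Mon) before Sync(Tue); Spec(Mon) before Deploy(Tue); Audit(Mon) before Deploy(Tue); Audit(Mon) before Sync(Tue); Migrate=Tue in [Tue,Thu]; max 3 per day (cap 3).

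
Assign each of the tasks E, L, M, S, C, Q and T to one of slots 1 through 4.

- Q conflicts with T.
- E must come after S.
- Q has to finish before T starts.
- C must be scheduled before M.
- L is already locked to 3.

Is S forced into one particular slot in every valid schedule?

S can be 1 (e.g. E=2; M=2; L=3; Q=1; C=1; T=2; S=1) or 2 (e.g. M=2; Q=1; L=3; S=2; C=1; E=3; T=2).

No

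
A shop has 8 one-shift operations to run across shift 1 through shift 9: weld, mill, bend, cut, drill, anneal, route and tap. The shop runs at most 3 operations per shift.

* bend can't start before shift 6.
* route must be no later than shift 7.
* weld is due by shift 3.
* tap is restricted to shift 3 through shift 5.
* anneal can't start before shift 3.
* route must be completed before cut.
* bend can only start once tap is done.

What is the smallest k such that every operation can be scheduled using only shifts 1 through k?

The precedence chain requires at least 2 distinct shifts.
With at most 3 per shift and 8 operations, at least 3 shifts are needed.
bend can't be placed before shift 6, so the schedule must run through at least shift 6.
6 works (last occupied shift: shift 6): for example cut=shift 2; bend=shift 6; route=shift 1; weld=shift 1; drill=shift 2; tap=shift 3; anneal=shift 3; mill=shift 1.

6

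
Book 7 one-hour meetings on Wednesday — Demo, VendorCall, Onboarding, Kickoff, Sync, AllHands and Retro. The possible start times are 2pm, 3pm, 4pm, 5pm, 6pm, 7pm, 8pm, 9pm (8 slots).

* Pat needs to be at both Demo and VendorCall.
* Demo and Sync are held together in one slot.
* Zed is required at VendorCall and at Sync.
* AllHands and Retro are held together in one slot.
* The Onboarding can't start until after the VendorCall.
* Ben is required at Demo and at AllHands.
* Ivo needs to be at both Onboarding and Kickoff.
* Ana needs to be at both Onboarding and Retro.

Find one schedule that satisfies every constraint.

Retro -> 2pm, AllHands -> 2pm, Demo -> 3pm, VendorCall -> 2pm, Sync -> 3pm, Onboarding -> 3pm, Kickoff -> 2pm

Checking: VendorCall(2pm) before Onboarding(3pm); Demo(3pm) != AllHands(2pm); Onboarding(3pm) != Retro(2pm); Demo(3pm) != VendorCall(2pm); Onboarding(3pm) != Kickoff(2pm); VendorCall(2pm) != Sync(3pm); AllHands = Retro = 2pm; Demo = Sync = 3pm.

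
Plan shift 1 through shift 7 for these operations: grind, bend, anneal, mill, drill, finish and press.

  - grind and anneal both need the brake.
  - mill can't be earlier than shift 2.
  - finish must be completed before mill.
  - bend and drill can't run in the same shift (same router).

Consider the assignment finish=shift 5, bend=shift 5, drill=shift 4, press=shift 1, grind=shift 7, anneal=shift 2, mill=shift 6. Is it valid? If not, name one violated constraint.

Valid

mill can't be earlier than shift 2 — holds.
grind and anneal both need the brake — holds.
finish must be completed before mill — holds.
bend and drill can't run in the same shift (same router) — holds.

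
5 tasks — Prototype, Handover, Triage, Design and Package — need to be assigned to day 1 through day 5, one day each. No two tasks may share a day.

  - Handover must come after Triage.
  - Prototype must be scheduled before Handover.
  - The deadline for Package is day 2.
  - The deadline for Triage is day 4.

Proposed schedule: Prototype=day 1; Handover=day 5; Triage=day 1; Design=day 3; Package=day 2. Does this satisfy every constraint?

Handover must come after Triage — holds.
The deadline for Triage is day 4 — holds.
The deadline for Package is day 2 — holds.
Prototype must be scheduled before Handover — holds.
No two tasks may share a day — violated.

Invalid. No two tasks may share a day.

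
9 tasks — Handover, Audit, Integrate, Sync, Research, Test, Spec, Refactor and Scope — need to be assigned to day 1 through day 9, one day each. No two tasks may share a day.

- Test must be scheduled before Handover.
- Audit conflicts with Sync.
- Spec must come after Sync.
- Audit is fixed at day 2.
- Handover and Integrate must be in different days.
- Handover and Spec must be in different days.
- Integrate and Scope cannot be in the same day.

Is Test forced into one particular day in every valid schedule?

No

Test can be day 1 (e.g. Spec -> day 5, Audit -> day 2, Handover -> day 3, Research -> day 7, Test -> day 1, Integrate -> day 6, Sync -> day 4, Refactor -> day 8, Scope -> day 9) or day 3 (e.g. Scope=day 9, Refactor=day 8, Audit=day 2, Sync=day 1, Research=day 7, Integrate=day 6, Handover=day 4, Test=day 3, Spec=day 5).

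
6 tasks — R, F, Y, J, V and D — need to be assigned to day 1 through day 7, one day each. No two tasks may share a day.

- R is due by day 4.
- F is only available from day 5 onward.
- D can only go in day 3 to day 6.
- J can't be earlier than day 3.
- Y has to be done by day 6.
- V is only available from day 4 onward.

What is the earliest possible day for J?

J is available from day 3.
J at day 3 is achievable: F -> day 5; J -> day 3; D -> day 6; Y -> day 2; V -> day 4; R -> day 1.

day 3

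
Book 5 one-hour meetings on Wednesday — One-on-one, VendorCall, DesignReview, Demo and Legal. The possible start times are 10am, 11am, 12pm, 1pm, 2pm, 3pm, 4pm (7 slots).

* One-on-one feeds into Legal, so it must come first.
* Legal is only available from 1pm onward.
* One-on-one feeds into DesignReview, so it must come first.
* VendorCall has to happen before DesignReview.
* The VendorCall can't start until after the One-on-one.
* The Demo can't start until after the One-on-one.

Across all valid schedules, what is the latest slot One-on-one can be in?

Downstream work caps One-on-one at 2pm.
One-on-one at 2pm is achievable: Legal=3pm, VendorCall=3pm, One-on-one=2pm, DesignReview=4pm, Demo=3pm.

2pm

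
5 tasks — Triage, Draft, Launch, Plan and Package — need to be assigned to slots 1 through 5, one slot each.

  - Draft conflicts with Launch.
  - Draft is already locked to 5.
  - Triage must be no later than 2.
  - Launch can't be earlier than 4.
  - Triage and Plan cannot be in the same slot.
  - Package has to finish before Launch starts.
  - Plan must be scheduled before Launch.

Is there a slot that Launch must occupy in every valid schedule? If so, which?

4

Launch's window is 4–5.
Draft is fixed at 5, and Launch can't share a slot with Draft.
So Launch must be 4.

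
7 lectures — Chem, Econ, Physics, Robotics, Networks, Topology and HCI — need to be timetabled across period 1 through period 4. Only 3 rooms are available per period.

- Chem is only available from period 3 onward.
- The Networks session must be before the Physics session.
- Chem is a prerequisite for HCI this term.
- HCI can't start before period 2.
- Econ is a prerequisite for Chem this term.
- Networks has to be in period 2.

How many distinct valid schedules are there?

58

Splitting on Econ: it can be period 1 (30), period 2 (28). Listing each branch's schedules as (Chem, Physics, Robotics, Networks, Topology, HCI) by period number:
Econ=period 1: (3,3,1,2,1,4) (3,3,1,2,2,4) (3,3,1,2,3,4) (3,3,1,2,4,4) (3,3,2,2,1,4) (3,3,2,2,2,4) (3,3,2,2,3,4) (3,3,2,2,4,4) (3,3,3,2,1,4) (3,3,3,2,2,4) (3,3,3,2,4,4) (3,3,4,2,1,4) (3,3,4,2,2,4) (3,3,4,2,3,4) (3,3,4,2,4,4) (3,4,1,2,1,4) (3,4,1,2,2,4) (3,4,1,2,3,4) (3,4,1,2,4,4) (3,4,2,2,1,4) (3,4,2,2,2,4) (3,4,2,2,3,4) (3,4,2,2,4,4) (3,4,3,2,1,4) (3,4,3,2,2,4) (3,4,3,2,3,4) (3,4,3,2,4,4) (3,4,4,2,1,4) (3,4,4,2,2,4) (3,4,4,2,3,4) — 30.
Econ=period 2: (3,3,1,2,1,4) (3,3,1,2,2,4) (3,3,1,2,3,4) (3,3,1,2,4,4) (3,3,2,2,1,4) (3,3,2,2,3,4) (3,3,2,2,4,4) (3,3,3,2,1,4) (3,3,3,2,2,4) (3,3,3,2,4,4) (3,3,4,2,1,4) (3,3,4,2,2,4) (3,3,4,2,3,4) (3,3,4,2,4,4) (3,4,1,2,1,4) (3,4,1,2,2,4) (3,4,1,2,3,4) (3,4,1,2,4,4) (3,4,2,2,1,4) (3,4,2,2,3,4) (3,4,2,2,4,4) (3,4,3,2,1,4) (3,4,3,2,2,4) (3,4,3,2,3,4) (3,4,3,2,4,4) (3,4,4,2,1,4) (3,4,4,2,2,4) (3,4,4,2,3,4) — 28.
Summing: 30 + 28 = 58.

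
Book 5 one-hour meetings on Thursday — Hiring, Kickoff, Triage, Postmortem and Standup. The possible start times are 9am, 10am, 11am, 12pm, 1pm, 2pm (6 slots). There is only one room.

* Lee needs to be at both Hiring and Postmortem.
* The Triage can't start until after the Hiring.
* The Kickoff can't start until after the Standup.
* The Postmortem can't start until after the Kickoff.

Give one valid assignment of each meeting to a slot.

Hiring=11am, Triage=12pm, Postmortem=1pm, Standup=9am, Kickoff=10am

Checking: Hiring(11am) before Triage(12pm); Standup(9am) before Kickoff(10am); Kickoff(10am) before Postmortem(1pm); Hiring(11am) != Postmortem(1pm); max 1 per slot (cap 1).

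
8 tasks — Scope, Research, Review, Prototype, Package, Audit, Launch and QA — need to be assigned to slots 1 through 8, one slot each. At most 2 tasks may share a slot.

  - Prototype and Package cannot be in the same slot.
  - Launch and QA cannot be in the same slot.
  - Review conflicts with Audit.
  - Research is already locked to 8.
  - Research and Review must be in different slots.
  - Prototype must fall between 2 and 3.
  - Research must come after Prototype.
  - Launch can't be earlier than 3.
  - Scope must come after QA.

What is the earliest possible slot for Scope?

2

Precedence pushes Scope to at least 2.
Scope at 2 is achievable: Scope in 2, QA in 1, Audit in 4, Review in 1, Prototype in 2, Research in 8, Package in 3, Launch in 3.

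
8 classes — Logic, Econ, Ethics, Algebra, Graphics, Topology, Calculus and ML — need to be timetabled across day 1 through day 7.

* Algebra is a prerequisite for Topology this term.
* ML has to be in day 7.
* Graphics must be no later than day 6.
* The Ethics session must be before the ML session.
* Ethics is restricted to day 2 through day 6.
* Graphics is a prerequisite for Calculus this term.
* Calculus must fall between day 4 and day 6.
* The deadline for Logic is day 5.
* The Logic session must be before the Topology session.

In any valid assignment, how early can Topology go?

day 2

Precedence pushes Topology to at least day 2.
Topology at day 2 is achievable: Algebra=day 1, Graphics=day 1, Logic=day 1, ML=day 7, Calculus=day 4, Ethics=day 2, Econ=day 1, Topology=day 2.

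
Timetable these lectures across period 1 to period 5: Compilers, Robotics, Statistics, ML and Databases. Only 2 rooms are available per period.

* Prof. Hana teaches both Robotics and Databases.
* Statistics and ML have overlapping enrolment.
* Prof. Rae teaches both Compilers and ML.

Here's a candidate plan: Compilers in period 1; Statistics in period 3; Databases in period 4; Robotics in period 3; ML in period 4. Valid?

Yes

Only 2 rooms are available per period — holds.
Prof. Rae teaches both Compilers and ML — holds.
Statistics and ML have overlapping enrolment — holds.
Prof. Hana teaches both Robotics and Databases — holds.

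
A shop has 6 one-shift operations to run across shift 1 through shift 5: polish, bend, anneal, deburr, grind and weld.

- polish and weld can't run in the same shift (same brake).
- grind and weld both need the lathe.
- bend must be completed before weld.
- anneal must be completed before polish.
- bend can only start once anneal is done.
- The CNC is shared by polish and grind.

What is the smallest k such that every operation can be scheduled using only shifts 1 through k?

The precedence chain requires at least 3 distinct shifts.
3 works (last occupied shift: shift 3): for example anneal -> shift 1; weld -> shift 3; polish -> shift 2; bend -> shift 2; deburr -> shift 1; grind -> shift 1.

3 shifts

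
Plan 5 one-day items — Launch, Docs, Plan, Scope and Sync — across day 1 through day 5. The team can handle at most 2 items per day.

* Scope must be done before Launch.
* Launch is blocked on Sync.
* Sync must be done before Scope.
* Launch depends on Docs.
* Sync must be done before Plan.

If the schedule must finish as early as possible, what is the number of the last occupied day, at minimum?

The precedence chain requires at least 3 distinct days.
With at most 2 per day and 5 work items, at least 3 days are needed.
3 works (last occupied day: day 3): for example Scope in day 2, Plan in day 2, Docs in day 1, Sync in day 1, Launch in day 3.

3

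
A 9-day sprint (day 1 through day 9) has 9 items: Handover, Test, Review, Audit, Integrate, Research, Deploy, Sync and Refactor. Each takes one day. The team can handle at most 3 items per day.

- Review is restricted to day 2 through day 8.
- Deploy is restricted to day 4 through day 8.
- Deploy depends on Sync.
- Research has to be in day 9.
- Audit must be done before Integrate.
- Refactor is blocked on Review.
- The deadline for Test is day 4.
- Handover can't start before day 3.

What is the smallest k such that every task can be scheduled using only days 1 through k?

The precedence chain requires at least 2 distinct days.
With at most 3 per day and 9 tasks, at least 3 days are needed.
Research can't be placed before day 9, so the schedule must run through at least day 9.
9 works (last occupied day: day 9): for example Deploy=day 4, Review=day 2, Test=day 1, Sync=day 1, Refactor=day 3, Audit=day 1, Research=day 9, Handover=day 3, Integrate=day 2.

9 days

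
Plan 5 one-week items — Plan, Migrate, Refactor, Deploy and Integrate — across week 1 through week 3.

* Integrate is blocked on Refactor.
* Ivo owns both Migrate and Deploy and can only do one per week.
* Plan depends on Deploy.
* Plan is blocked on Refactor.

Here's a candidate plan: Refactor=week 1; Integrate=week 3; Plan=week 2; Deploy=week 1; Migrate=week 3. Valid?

Plan depends on Deploy — holds.
Integrate is blocked on Refactor — holds.
Ivo owns both Migrate and Deploy and can only do one per week — holds.
Plan is blocked on Refactor — holds.

Valid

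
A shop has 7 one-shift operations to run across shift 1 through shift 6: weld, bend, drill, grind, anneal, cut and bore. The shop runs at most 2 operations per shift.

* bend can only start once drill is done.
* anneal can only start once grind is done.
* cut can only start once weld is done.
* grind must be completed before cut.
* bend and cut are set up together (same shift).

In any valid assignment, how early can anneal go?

Precedence pushes anneal to at least shift 2.
anneal at shift 2 is achievable: grind -> shift 1, cut -> shift 3, bore -> shift 4, weld -> shift 1, anneal -> shift 2, bend -> shift 3, drill -> shift 2.

shift 2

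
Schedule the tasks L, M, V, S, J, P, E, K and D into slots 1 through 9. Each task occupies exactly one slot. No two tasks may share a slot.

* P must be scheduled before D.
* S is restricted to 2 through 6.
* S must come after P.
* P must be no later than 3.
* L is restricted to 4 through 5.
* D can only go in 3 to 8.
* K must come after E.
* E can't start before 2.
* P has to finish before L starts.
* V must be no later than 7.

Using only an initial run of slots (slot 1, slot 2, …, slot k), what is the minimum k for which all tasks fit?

The precedence chain requires at least 2 distinct slots.
With at most 1 per slot and 9 tasks, at least 9 slots are needed.
L can't be placed before 4, so the schedule must run through at least slot 4.
9 works (last occupied slot: 9): for example J=9, S=2, L=4, D=3, K=7, M=8, V=5, P=1, E=6.

9 slots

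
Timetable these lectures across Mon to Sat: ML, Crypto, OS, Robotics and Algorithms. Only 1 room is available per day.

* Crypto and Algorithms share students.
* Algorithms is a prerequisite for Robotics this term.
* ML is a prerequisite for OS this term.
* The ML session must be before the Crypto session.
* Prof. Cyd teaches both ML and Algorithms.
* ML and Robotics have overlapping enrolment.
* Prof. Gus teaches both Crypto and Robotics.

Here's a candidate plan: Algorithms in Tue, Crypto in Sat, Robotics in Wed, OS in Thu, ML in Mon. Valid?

Only 1 room is available per day — holds.
Algorithms is a prerequisite for Robotics this term — holds.
Crypto and Algorithms share students — holds.
The ML session must be before the Crypto session — holds.
Prof. Cyd teaches both ML and Algorithms — holds.
ML is a prerequisite for OS this term — holds.
ML and Robotics have overlapping enrolment — holds.
Prof. Gus teaches both Crypto and Robotics — holds.

Valid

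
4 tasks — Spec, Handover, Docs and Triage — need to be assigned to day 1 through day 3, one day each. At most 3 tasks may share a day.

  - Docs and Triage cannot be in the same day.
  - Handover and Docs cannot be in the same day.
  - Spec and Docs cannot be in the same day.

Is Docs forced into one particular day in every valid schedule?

Docs can be day 1 (e.g. Docs=day 1, Handover=day 2, Spec=day 2, Triage=day 2) or day 2 (e.g. Docs in day 2; Handover in day 1; Triage in day 1; Spec in day 1).

No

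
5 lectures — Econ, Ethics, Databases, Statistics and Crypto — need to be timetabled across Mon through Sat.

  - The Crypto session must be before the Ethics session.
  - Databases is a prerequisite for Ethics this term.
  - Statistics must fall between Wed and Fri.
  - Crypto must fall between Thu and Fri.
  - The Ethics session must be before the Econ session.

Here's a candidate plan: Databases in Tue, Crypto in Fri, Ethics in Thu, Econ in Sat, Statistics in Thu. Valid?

Crypto must fall between Thu and Fri — holds.
The Ethics session must be before the Econ session — holds.
The Crypto session must be before the Ethics session — violated.
Statistics must fall between Wed and Fri — holds.
Databases is a prerequisite for Ethics this term — holds.

Invalid. The Crypto session must be before the Ethics session.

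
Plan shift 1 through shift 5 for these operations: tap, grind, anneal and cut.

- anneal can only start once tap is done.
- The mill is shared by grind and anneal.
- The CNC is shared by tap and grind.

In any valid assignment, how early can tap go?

shift 1

Downstream work caps tap at shift 4.
tap at shift 1 is achievable: tap in shift 1, anneal in shift 2, grind in shift 3, cut in shift 1.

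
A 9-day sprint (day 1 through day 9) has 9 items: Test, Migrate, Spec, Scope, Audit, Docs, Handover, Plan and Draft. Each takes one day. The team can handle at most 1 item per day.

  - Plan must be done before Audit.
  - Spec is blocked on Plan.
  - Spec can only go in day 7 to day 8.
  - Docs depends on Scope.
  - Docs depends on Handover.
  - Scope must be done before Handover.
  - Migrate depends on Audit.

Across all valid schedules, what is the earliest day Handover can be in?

Precedence pushes Handover to at least day 2; downstream work caps Handover at day 8.
Handover at day 2 is achievable: Migrate in day 6, Plan in day 3, Draft in day 9, Spec in day 7, Scope in day 1, Test in day 8, Audit in day 4, Handover in day 2, Docs in day 5.

day 2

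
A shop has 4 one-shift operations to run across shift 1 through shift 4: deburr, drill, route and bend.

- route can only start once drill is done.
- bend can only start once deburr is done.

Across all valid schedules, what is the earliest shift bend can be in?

Precedence pushes bend to at least shift 2.
bend at shift 2 is achievable: drill in shift 1; route in shift 2; bend in shift 2; deburr in shift 1.

shift 2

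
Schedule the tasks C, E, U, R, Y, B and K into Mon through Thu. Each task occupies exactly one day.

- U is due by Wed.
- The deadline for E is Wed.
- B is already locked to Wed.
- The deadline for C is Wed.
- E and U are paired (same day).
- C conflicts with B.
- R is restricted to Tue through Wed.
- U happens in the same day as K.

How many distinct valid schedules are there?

Splitting on C: it can be Mon (24), Tue (24). Listing each branch's schedules as (E, U, R, Y, B, K):
C=Mon: (Mon,Mon,Tue,Mon,Wed,Mon) (Mon,Mon,Tue,Tue,Wed,Mon) (Mon,Mon,Tue,Wed,Wed,Mon) (Mon,Mon,Tue,Thu,Wed,Mon) (Mon,Mon,Wed,Mon,Wed,Mon) (Mon,Mon,Wed,Tue,Wed,Mon) (Mon,Mon,Wed,Wed,Wed,Mon) (Mon,Mon,Wed,Thu,Wed,Mon) (Tue,Tue,Tue,Mon,Wed,Tue) (Tue,Tue,Tue,Tue,Wed,Tue) (Tue,Tue,Tue,Wed,Wed,Tue) (Tue,Tue,Tue,Thu,Wed,Tue) (Tue,Tue,Wed,Mon,Wed,Tue) (Tue,Tue,Wed,Tue,Wed,Tue) (Tue,Tue,Wed,Wed,Wed,Tue) (Tue,Tue,Wed,Thu,Wed,Tue) (Wed,Wed,Tue,Mon,Wed,Wed) (Wed,Wed,Tue,Tue,Wed,Wed) (Wed,Wed,Tue,Wed,Wed,Wed) (Wed,Wed,Tue,Thu,Wed,Wed) (Wed,Wed,Wed,Mon,Wed,Wed) (Wed,Wed,Wed,Tue,Wed,Wed) (Wed,Wed,Wed,Wed,Wed,Wed) (Wed,Wed,Wed,Thu,Wed,Wed) — 24.
C=Tue: (Mon,Mon,Tue,Mon,Wed,Mon) (Mon,Mon,Tue,Tue,Wed,Mon) (Mon,Mon,Tue,Wed,Wed,Mon) (Mon,Mon,Tue,Thu,Wed,Mon) (Mon,Mon,Wed,Mon,Wed,Mon) (Mon,Mon,Wed,Tue,Wed,Mon) (Mon,Mon,Wed,Wed,Wed,Mon) (Mon,Mon,Wed,Thu,Wed,Mon) (Tue,Tue,Tue,Mon,Wed,Tue) (Tue,Tue,Tue,Tue,Wed,Tue) (Tue,Tue,Tue,Wed,Wed,Tue) (Tue,Tue,Tue,Thu,Wed,Tue) (Tue,Tue,Wed,Mon,Wed,Tue) (Tue,Tue,Wed,Tue,Wed,Tue) (Tue,Tue,Wed,Wed,Wed,Tue) (Tue,Tue,Wed,Thu,Wed,Tue) (Wed,Wed,Tue,Mon,Wed,Wed) (Wed,Wed,Tue,Tue,Wed,Wed) (Wed,Wed,Tue,Wed,Wed,Wed) (Wed,Wed,Tue,Thu,Wed,Wed) (Wed,Wed,Wed,Mon,Wed,Wed) (Wed,Wed,Wed,Tue,Wed,Wed) (Wed,Wed,Wed,Wed,Wed,Wed) (Wed,Wed,Wed,Thu,Wed,Wed) — 24.
Summing: 24 + 24 = 48.

48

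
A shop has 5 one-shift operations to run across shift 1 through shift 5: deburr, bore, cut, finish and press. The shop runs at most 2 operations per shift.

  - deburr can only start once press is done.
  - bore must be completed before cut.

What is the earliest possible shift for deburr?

Precedence pushes deburr to at least shift 2.
deburr at shift 2 is achievable: deburr -> shift 2, finish -> shift 3, bore -> shift 1, press -> shift 1, cut -> shift 2.

shift 2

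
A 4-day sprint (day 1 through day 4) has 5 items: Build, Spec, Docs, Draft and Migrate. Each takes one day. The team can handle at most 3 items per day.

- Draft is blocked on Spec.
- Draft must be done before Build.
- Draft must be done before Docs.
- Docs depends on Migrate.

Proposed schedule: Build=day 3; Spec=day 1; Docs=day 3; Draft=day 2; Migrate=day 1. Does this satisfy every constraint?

Yes, all constraints hold

Docs depends on Migrate — holds.
The team can handle at most 3 items per day — holds.
Draft must be done before Docs — holds.
Draft must be done before Build — holds.
Draft is blocked on Spec — holds.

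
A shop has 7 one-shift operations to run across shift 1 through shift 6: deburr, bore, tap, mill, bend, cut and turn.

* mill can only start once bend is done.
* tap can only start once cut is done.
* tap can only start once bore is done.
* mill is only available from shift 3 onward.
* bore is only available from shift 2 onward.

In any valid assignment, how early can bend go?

shift 1

Downstream work caps bend at shift 5.
bend at shift 1 is achievable: mill -> shift 3; turn -> shift 1; tap -> shift 3; cut -> shift 1; bend -> shift 1; deburr -> shift 1; bore -> shift 2.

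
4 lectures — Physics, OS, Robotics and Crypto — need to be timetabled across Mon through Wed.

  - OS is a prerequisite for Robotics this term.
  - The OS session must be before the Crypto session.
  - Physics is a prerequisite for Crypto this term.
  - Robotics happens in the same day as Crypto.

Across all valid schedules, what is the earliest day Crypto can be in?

Precedence pushes Crypto to at least Tue.
Crypto at Tue is achievable: Crypto in Tue; OS in Mon; Robotics in Tue; Physics in Mon.

Tue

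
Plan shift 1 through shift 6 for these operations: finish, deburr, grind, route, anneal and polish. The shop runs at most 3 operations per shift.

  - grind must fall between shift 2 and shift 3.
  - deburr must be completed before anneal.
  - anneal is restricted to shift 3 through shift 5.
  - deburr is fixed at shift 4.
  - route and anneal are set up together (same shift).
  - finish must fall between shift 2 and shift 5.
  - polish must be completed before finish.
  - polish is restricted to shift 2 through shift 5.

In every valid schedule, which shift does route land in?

shift 5

Route must be in the same shift as anneal, which can't be before shift 5, so route is at least shift 5; route must be in the same shift as anneal, which can't be after shift 5, so route is at most shift 5.
So route is pinned to shift 5.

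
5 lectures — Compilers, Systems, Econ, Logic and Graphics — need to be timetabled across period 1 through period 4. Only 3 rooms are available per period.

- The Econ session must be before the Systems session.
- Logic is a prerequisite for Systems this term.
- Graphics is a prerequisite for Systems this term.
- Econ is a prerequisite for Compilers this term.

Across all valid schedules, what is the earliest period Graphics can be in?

period 1

Downstream work caps Graphics at period 3.
Graphics at period 1 is achievable: Systems in period 2, Compilers in period 2, Graphics in period 1, Logic in period 1, Econ in period 1.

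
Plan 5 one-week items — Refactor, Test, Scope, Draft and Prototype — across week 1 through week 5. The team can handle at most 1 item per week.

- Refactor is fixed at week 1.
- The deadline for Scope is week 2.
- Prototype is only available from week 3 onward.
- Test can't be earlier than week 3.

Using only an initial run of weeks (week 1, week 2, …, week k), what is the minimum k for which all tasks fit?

With at most 1 per week and 5 tasks, at least 5 weeks are needed.
Test can't be placed before week 3, so the schedule must run through at least week 3.
5 works (last occupied week: week 5): for example Prototype -> week 4, Refactor -> week 1, Scope -> week 2, Test -> week 3, Draft -> week 5.

5 weeks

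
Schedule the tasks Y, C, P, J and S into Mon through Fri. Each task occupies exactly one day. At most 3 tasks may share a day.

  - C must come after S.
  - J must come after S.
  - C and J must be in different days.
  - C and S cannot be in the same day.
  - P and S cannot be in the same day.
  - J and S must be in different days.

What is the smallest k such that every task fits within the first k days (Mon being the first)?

The precedence chain requires at least 2 distinct days.
With at most 3 per day and 5 tasks, at least 2 days are needed.
Could 2 days be enough, i.e. nothing placed later than Tue? No: J must come after S (at Mon or later) → {Tue}; S must come before J (at Tue or earlier) → {Mon}; C must come after S (at Mon or later) → {Tue}; J can't share with C (Tue) → nothing is left.
So 2 days is not enough.
3 works (last occupied day: Wed): for example P in Tue, S in Mon, C in Tue, J in Wed, Y in Mon.

3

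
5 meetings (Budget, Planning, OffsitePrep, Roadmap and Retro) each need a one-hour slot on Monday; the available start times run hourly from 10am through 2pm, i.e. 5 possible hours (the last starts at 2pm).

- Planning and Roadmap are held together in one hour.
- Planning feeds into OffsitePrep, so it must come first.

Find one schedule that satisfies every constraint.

OffsitePrep=11am, Budget=10am, Planning=10am, Retro=10am, Roadmap=10am

Checking: Planning(10am) before OffsitePrep(11am); Planning = Roadmap = 10am.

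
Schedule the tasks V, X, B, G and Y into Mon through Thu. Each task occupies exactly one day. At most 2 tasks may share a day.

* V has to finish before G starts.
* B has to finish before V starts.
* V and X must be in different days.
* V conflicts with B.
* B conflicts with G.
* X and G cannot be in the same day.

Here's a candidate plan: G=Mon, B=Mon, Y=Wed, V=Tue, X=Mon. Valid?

Invalid. At most 2 tasks may share a day.

B conflicts with G — violated.
V and X must be in different days — holds.
V has to finish before G starts — violated.
At most 2 tasks may share a day — violated.
X and G cannot be in the same day — violated.
V conflicts with B — holds.
B has to finish before V starts — holds.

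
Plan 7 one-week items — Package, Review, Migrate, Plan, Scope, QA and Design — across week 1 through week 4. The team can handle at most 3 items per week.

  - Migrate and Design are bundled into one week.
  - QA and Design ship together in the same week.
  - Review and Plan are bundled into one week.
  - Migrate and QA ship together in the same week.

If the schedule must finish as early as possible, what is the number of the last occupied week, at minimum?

3

With at most 3 per week and 7 work items, at least 3 weeks are needed.
3 works (last occupied week: week 3): for example Migrate -> week 2; Scope -> week 3; Package -> week 1; Review -> week 1; Plan -> week 1; Design -> week 2; QA -> week 2.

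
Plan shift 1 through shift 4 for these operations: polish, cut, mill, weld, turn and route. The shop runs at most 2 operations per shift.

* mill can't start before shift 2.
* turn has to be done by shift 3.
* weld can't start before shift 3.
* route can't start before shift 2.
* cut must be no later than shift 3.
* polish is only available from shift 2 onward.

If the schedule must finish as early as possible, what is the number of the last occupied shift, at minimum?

3

With at most 2 per shift and 6 operations, at least 3 shifts are needed.
weld can't be placed before shift 3, so the schedule must run through at least shift 3.
3 works (last occupied shift: shift 3): for example polish=shift 2; cut=shift 1; mill=shift 2; weld=shift 3; turn=shift 1; route=shift 3.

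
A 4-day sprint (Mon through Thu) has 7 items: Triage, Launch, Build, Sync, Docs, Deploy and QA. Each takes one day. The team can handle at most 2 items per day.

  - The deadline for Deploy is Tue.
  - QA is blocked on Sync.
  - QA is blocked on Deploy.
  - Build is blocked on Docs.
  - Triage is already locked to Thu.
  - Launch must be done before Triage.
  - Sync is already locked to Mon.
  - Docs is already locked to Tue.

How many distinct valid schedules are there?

Splitting on Launch: it can be Mon (3), Tue (3), Wed (6). Listing each branch's schedules as (Triage, Build, Sync, Docs, Deploy, QA):
Launch=Mon: (Thu,Wed,Mon,Tue,Tue,Wed) (Thu,Wed,Mon,Tue,Tue,Thu) (Thu,Thu,Mon,Tue,Tue,Wed) — 3.
Launch=Tue: (Thu,Wed,Mon,Tue,Mon,Wed) (Thu,Wed,Mon,Tue,Mon,Thu) (Thu,Thu,Mon,Tue,Mon,Wed) — 3.
Launch=Wed: (Thu,Wed,Mon,Tue,Mon,Tue) (Thu,Wed,Mon,Tue,Mon,Thu) (Thu,Wed,Mon,Tue,Tue,Thu) (Thu,Thu,Mon,Tue,Mon,Tue) (Thu,Thu,Mon,Tue,Mon,Wed) (Thu,Thu,Mon,Tue,Tue,Wed) — 6.
Summing: 3 + 3 + 6 = 12.

12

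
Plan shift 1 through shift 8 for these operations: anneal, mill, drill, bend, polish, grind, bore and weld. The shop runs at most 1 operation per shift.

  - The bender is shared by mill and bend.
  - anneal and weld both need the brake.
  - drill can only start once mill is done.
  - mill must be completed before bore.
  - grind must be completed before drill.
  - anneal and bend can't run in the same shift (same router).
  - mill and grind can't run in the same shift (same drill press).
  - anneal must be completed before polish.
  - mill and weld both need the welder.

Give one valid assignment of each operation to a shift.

weld -> shift 8; polish -> shift 5; grind -> shift 2; bore -> shift 6; mill -> shift 1; anneal -> shift 4; drill -> shift 3; bend -> shift 7

Checking: mill(shift 1) before drill(shift 3); anneal(shift 4) before polish(shift 5); grind(shift 2) before drill(shift 3); mill(shift 1) before bore(shift 6); mill(shift 1) != weld(shift 8); anneal(shift 4) != bend(shift 7); mill(shift 1) != bend(shift 7); anneal(shift 4) != weld(shift 8); mill(shift 1) != grind(shift 2); max 1 per shift (cap 1).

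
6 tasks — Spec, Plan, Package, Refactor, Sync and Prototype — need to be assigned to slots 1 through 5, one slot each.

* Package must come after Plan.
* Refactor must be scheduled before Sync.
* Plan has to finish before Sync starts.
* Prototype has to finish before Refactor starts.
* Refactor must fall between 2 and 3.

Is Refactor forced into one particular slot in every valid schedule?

No

Refactor can be 2 (e.g. Sync -> 3, Spec -> 1, Prototype -> 1, Plan -> 1, Refactor -> 2, Package -> 2) or 3 (e.g. Prototype=1, Sync=4, Spec=1, Package=2, Refactor=3, Plan=1).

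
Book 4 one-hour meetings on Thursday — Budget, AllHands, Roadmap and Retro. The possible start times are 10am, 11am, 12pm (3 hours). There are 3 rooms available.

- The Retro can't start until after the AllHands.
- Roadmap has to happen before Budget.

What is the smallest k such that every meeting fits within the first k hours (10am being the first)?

The precedence chain requires at least 2 distinct hours.
With at most 3 per hour and 4 meetings, at least 2 hours are needed.
2 works (last occupied hour: 11am): for example Retro=11am; AllHands=10am; Budget=11am; Roadmap=10am.

2 hours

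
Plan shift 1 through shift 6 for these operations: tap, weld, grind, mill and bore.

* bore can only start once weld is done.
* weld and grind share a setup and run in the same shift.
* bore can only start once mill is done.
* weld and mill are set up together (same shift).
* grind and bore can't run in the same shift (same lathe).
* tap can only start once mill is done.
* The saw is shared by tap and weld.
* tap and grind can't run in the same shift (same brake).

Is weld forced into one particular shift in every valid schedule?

No

weld can be shift 1 (e.g. weld in shift 1; grind in shift 1; mill in shift 1; bore in shift 2; tap in shift 2) or shift 2 (e.g. grind -> shift 2; tap -> shift 3; mill -> shift 2; bore -> shift 3; weld -> shift 2).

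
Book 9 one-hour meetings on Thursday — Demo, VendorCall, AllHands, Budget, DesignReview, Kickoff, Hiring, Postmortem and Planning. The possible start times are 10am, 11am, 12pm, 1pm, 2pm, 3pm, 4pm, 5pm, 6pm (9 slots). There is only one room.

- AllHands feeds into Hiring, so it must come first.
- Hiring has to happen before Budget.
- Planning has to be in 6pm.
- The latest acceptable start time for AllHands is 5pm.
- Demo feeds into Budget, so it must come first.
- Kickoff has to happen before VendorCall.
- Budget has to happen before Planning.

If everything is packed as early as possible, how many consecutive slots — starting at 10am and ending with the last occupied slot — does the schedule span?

The precedence chain requires at least 4 distinct slots.
With at most 1 per slot and 9 meetings, at least 9 slots are needed.
Planning can't be placed before 6pm — that is slot 9 counting from 10am — so the schedule must run through at least 9 slots.
9 works (last occupied slot: 6pm): for example VendorCall -> 3pm, Planning -> 6pm, Postmortem -> 5pm, Budget -> 1pm, Demo -> 12pm, DesignReview -> 4pm, Hiring -> 11am, Kickoff -> 2pm, AllHands -> 10am.

9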